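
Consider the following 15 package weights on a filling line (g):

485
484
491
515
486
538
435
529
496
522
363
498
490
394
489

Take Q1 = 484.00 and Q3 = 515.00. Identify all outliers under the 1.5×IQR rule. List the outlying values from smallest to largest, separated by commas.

363, 394, 435

IQR = Q3 − Q1 = 515.00 − 484.00 = 31.00.
Lower fence = Q1 − 1.5·IQR = 484.00 − 46.50 = 437.50.
Upper fence = Q3 + 1.5·IQR = 515.00 + 46.50 = 561.50.
363 < 437.50 → outlier.
394 < 437.50 → outlier.
435 < 437.50 → outlier.
All remaining values lie within [437.50, 561.50].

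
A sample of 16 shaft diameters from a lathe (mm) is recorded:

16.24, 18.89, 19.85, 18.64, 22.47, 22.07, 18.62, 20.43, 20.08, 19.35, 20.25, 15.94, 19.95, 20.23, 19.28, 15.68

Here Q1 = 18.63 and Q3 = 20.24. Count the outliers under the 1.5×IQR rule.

IQR = 1.61; fences at 18.63 − 2.415 = 16.215 and 20.24 + 2.415 = 22.655.
Outside the cutoffs: 15.68, 15.94.

2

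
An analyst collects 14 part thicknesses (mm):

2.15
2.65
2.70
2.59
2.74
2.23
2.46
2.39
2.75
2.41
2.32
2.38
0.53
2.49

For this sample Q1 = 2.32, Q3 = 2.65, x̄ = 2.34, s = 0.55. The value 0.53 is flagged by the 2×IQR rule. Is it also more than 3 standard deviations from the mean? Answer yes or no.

z = (0.53 − 2.34) / 0.55 = -3.29.
|z| = 3.29 > 3.

yes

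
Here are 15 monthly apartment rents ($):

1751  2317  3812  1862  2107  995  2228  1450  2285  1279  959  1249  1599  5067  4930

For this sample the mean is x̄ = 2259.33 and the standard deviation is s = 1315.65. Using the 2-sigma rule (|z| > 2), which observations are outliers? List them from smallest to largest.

Cutoffs at x̄ ± 2s: 2259.33 ± 2·1315.65 = [-371.97, 4890.63].
4930: z = 2.03, |z| > 2 → outlier.
5067: z = 2.13, |z| > 2 → outlier.
Every other value lies within [-371.97, 4890.63].

4930, 5067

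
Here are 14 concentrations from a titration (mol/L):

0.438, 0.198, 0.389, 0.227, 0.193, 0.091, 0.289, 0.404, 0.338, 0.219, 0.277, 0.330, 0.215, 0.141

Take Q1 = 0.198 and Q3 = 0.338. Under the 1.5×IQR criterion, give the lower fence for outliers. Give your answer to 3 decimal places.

-0.012

IQR = Q3 − Q1 = 0.338 − 0.198 = 0.140.
Lower fence = Q1 − 1.5·IQR = 0.198 − 0.210 = -0.012.
Upper fence = Q3 + 1.5·IQR = 0.338 + 0.210 = 0.548.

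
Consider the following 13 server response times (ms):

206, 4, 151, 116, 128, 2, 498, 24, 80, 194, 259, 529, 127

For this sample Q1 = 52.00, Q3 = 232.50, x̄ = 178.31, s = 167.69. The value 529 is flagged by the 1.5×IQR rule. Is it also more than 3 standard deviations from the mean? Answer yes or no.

no

z = (529 − 178.31) / 167.69 = 2.09.
|z| = 2.09 ≤ 3.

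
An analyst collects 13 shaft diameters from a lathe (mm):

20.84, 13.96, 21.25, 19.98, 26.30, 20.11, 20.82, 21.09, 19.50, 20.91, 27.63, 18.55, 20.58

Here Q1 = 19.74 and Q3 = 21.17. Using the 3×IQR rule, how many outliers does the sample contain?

3

IQR = 1.43; fences at 19.74 − 4.29 = 15.45 and 21.17 + 4.29 = 25.46.
Outside the cutoffs: 13.96, 26.30, 27.63.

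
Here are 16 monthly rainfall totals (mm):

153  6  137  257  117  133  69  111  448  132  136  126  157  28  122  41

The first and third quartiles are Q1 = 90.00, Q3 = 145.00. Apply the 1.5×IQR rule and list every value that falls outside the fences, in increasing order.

IQR = Q3 − Q1 = 145.00 − 90.00 = 55.00.
Lower fence = Q1 − 1.5·IQR = 90.00 − 82.50 = 7.50.
Upper fence = Q3 + 1.5·IQR = 145.00 + 82.50 = 227.50.
6 < 7.50 → outlier.
257 > 227.50 → outlier.
448 > 227.50 → outlier.
All remaining values lie within [7.50, 227.50].

6, 257, 448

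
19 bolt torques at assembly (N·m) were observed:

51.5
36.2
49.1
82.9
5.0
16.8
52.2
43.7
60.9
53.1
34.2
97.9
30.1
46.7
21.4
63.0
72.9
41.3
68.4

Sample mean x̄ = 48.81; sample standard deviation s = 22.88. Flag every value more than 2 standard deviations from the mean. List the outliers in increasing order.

97.9

Cutoffs at x̄ ± 2s: 48.81 ± 2·22.88 = [3.05, 94.57].
97.9: z = 2.15, |z| > 2 → outlier.
Every other value lies within [3.05, 94.57].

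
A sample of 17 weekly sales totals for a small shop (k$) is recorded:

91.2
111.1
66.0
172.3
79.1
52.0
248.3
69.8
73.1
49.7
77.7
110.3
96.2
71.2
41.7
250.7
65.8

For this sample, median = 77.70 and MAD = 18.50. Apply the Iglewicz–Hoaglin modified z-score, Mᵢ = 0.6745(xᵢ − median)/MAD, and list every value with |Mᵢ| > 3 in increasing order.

|Mᵢ| > 3 ⇔ |xᵢ − 77.70| > 3·18.50/0.6745 = 82.28.
So outliers lie outside [-4.58, 159.98].
172.3: M = 3.45 → outlier.
248.3: M = 6.22 → outlier.
250.7: M = 6.31 → outlier.

172.3, 248.3, 250.7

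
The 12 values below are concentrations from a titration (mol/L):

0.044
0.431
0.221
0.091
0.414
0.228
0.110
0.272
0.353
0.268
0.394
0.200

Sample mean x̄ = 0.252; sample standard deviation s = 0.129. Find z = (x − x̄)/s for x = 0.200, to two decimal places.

-0.40

z = (0.200 − 0.252) / 0.129 = -0.40.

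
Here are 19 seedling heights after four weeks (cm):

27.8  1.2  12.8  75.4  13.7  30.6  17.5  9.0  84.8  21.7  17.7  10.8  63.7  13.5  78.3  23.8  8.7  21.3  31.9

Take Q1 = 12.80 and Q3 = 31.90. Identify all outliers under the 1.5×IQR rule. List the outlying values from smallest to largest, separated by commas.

IQR = Q3 − Q1 = 31.90 − 12.80 = 19.10.
Lower fence = Q1 − 1.5·IQR = 12.80 − 28.65 = -15.85.
Upper fence = Q3 + 1.5·IQR = 31.90 + 28.65 = 60.55.
63.7 > 60.55 → outlier.
75.4 > 60.55 → outlier.
78.3 > 60.55 → outlier.
84.8 > 60.55 → outlier.
All remaining values lie within [-15.85, 60.55].

63.7, 75.4, 78.3, 84.8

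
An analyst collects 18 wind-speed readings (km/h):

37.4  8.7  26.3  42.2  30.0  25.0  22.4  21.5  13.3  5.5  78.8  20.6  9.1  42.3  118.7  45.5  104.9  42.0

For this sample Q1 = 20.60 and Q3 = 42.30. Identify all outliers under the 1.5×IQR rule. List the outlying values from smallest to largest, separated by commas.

78.8, 104.9, 118.7

IQR = Q3 − Q1 = 42.30 − 20.60 = 21.70.
Lower fence = Q1 − 1.5·IQR = 20.60 − 32.55 = -11.95.
Upper fence = Q3 + 1.5·IQR = 42.30 + 32.55 = 74.85.
78.8 > 74.85 → outlier.
104.9 > 74.85 → outlier.
118.7 > 74.85 → outlier.
All remaining values lie within [-11.95, 74.85].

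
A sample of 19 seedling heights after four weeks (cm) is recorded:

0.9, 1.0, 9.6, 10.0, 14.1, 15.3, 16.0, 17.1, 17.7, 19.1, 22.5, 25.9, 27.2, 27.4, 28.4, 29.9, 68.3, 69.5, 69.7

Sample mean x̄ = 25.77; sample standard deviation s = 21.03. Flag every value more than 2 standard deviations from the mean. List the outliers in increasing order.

Cutoffs at x̄ ± 2s: 25.77 ± 2·21.03 = [-16.29, 67.83].
68.3: z = 2.02, |z| > 2 → outlier.
69.5: z = 2.08, |z| > 2 → outlier.
69.7: z = 2.09, |z| > 2 → outlier.
Every other value lies within [-16.29, 67.83].

68.3, 69.5, 69.7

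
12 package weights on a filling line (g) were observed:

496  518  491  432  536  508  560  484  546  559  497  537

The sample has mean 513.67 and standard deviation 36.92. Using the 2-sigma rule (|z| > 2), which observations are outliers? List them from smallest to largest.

432

Cutoffs at x̄ ± 2s: 513.67 ± 2·36.92 = [439.83, 587.51].
432: z = -2.21, |z| > 2 → outlier.
Every other value lies within [439.83, 587.51].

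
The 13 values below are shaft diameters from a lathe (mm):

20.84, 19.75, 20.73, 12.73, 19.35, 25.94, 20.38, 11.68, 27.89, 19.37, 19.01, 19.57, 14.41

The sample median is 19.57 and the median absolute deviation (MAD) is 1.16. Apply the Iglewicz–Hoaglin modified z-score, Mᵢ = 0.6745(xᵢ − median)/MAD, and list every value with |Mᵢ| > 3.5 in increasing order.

11.68, 12.73, 25.94, 27.89

|Mᵢ| > 3.5 ⇔ |xᵢ − 19.57| > 3.5·1.16/0.6745 = 6.02.
So outliers lie outside [13.55, 25.59].
11.68: M = -4.59 → outlier.
12.73: M = -3.98 → outlier.
25.94: M = 3.70 → outlier.
27.89: M = 4.84 → outlier.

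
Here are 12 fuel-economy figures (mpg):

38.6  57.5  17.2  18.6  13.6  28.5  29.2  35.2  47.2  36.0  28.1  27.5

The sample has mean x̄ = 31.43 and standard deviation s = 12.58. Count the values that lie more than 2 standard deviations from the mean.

1

Cutoffs: x̄ ± 2s = [6.27, 56.59].
Outside the cutoffs: 57.5.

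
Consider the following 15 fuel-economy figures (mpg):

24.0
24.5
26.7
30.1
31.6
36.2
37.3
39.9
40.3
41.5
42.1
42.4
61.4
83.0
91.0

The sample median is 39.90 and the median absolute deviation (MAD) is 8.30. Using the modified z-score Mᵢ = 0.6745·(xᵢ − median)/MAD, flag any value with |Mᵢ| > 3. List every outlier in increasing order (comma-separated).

|Mᵢ| > 3 ⇔ |xᵢ − 39.90| > 3·8.30/0.6745 = 36.92.
So outliers lie outside [2.98, 76.82].
83.0: M = 3.50 → outlier.
91.0: M = 4.15 → outlier.

83.0, 91.0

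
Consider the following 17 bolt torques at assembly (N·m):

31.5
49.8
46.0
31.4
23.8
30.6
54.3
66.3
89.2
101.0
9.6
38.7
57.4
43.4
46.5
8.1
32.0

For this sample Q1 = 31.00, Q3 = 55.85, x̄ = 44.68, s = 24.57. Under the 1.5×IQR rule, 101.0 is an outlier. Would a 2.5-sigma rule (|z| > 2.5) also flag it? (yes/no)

z = (101.0 − 44.68) / 24.57 = 2.29.
|z| = 2.29 ≤ 2.5.

no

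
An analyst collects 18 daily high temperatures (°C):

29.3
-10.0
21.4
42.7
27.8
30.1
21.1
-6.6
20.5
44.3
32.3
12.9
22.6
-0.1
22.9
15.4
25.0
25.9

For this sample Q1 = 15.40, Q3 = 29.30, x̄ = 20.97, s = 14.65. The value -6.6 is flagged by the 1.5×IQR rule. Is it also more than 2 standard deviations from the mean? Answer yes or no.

z = (-6.6 − 20.97) / 14.65 = -1.88.
|z| = 1.88 ≤ 2.

no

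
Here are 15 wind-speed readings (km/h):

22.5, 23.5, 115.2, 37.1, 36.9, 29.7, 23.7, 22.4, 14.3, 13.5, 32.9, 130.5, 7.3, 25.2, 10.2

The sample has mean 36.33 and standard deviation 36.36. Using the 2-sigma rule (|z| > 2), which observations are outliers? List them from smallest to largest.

Cutoffs at x̄ ± 2s: 36.33 ± 2·36.36 = [-36.39, 109.05].
115.2: z = 2.17, |z| > 2 → outlier.
130.5: z = 2.59, |z| > 2 → outlier.
Every other value lies within [-36.39, 109.05].

115.2, 130.5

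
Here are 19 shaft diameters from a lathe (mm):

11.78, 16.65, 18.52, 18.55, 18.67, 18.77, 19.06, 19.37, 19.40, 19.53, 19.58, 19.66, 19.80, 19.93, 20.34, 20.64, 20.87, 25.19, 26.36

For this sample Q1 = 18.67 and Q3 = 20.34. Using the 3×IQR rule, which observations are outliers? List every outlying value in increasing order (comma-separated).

11.78, 26.36

IQR = Q3 − Q1 = 20.34 − 18.67 = 1.67.
Lower fence = Q1 − 3·IQR = 18.67 − 5.01 = 13.66.
Upper fence = Q3 + 3·IQR = 20.34 + 5.01 = 25.35.
11.78 < 13.66 → outlier.
26.36 > 25.35 → outlier.
All remaining values lie within [13.66, 25.35].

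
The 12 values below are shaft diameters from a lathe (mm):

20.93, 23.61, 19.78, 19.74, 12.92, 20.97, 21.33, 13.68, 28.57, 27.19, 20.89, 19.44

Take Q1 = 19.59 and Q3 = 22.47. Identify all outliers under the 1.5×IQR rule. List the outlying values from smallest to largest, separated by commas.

IQR = Q3 − Q1 = 22.47 − 19.59 = 2.88.
Lower fence = Q1 − 1.5·IQR = 19.59 − 4.32 = 15.27.
Upper fence = Q3 + 1.5·IQR = 22.47 + 4.32 = 26.79.
12.92 < 15.27 → outlier.
13.68 < 15.27 → outlier.
27.19 > 26.79 → outlier.
28.57 > 26.79 → outlier.
All remaining values lie within [15.27, 26.79].

12.92, 13.68, 27.19, 28.57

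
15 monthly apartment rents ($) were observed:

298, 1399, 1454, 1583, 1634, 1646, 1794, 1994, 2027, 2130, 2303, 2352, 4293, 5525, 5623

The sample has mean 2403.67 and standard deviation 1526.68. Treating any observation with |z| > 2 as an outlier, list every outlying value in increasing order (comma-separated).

5525, 5623

Cutoffs at x̄ ± 2s: 2403.67 ± 2·1526.68 = [-649.69, 5457.03].
5525: z = 2.04, |z| > 2 → outlier.
5623: z = 2.11, |z| > 2 → outlier.
Every other value lies within [-649.69, 5457.03].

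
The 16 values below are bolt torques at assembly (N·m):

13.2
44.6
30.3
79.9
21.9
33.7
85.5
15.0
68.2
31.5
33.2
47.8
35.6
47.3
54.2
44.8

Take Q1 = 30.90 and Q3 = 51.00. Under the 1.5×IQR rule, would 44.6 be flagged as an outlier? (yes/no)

no

IQR = Q3 − Q1 = 51.00 − 30.90 = 20.10.
Lower fence = Q1 − 1.5·IQR = 30.90 − 30.15 = 0.75.
Upper fence = Q3 + 1.5·IQR = 51.00 + 30.15 = 81.15.
44.6 lies within [0.75, 81.15].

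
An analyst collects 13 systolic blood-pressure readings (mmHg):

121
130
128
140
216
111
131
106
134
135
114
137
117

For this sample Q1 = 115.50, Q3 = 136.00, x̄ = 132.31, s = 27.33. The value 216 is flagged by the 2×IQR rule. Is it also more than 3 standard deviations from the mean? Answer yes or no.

yes

z = (216 − 132.31) / 27.33 = 3.06.
|z| = 3.06 > 3.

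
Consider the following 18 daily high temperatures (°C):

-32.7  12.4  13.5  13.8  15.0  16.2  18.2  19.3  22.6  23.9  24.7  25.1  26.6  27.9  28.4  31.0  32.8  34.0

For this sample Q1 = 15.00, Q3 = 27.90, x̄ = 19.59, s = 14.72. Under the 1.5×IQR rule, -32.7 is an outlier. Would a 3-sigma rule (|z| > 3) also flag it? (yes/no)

z = (-32.7 − 19.59) / 14.72 = -3.55.
|z| = 3.55 > 3.

yes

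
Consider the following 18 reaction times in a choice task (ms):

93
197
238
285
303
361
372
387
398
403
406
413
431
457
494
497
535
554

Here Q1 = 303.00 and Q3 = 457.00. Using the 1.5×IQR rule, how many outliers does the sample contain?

0

IQR = 154.00; fences at 303.00 − 231.00 = 72.00 and 457.00 + 231.00 = 688.00.
Every value lies within the cutoffs.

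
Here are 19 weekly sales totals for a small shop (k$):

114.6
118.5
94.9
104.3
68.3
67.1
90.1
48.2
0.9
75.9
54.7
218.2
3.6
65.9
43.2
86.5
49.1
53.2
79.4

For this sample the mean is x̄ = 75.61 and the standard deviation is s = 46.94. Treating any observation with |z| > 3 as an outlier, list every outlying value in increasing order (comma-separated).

218.2

Cutoffs at x̄ ± 3s: 75.61 ± 3·46.94 = [-65.21, 216.43].
218.2: z = 3.04, |z| > 3 → outlier.
Every other value lies within [-65.21, 216.43].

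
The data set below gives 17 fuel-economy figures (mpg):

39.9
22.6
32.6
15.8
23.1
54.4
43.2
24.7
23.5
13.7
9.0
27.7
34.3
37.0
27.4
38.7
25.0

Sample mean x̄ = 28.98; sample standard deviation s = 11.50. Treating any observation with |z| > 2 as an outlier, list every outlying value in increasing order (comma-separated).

Cutoffs at x̄ ± 2s: 28.98 ± 2·11.50 = [5.98, 51.98].
54.4: z = 2.21, |z| > 2 → outlier.
Every other value lies within [5.98, 51.98].

54.4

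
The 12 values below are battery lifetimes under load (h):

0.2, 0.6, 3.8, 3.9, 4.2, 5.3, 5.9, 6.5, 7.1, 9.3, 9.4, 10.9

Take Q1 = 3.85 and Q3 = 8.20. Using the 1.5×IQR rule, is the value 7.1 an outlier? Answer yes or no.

no

IQR = Q3 − Q1 = 8.20 − 3.85 = 4.35.
Lower fence = Q1 − 1.5·IQR = 3.85 − 6.525 = -2.675.
Upper fence = Q3 + 1.5·IQR = 8.20 + 6.525 = 14.725.
7.1 lies within [-2.675, 14.725].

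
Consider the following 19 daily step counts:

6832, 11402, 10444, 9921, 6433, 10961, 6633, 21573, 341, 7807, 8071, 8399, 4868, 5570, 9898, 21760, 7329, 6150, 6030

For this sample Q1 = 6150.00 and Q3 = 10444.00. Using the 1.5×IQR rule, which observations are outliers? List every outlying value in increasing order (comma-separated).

IQR = Q3 − Q1 = 10444.00 − 6150.00 = 4294.00.
Lower fence = Q1 − 1.5·IQR = 6150.00 − 6441.00 = -291.00.
Upper fence = Q3 + 1.5·IQR = 10444.00 + 6441.00 = 16885.00.
21573 > 16885.00 → outlier.
21760 > 16885.00 → outlier.
All remaining values lie within [-291.00, 16885.00].

21573, 21760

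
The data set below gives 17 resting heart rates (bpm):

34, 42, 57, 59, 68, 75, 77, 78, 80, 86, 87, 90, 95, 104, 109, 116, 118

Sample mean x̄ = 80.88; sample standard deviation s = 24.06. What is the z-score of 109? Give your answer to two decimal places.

1.17

z = (109 − 80.88) / 24.06 = 1.17.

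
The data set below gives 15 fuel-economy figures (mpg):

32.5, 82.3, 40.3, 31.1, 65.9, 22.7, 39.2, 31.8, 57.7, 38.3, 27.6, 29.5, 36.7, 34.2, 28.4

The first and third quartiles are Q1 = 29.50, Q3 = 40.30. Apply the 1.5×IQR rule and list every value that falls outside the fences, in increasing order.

57.7, 65.9, 82.3

IQR = Q3 − Q1 = 40.30 − 29.50 = 10.80.
Lower fence = Q1 − 1.5·IQR = 29.50 − 16.20 = 13.30.
Upper fence = Q3 + 1.5·IQR = 40.30 + 16.20 = 56.50.
57.7 > 56.50 → outlier.
65.9 > 56.50 → outlier.
82.3 > 56.50 → outlier.
All remaining values lie within [13.30, 56.50].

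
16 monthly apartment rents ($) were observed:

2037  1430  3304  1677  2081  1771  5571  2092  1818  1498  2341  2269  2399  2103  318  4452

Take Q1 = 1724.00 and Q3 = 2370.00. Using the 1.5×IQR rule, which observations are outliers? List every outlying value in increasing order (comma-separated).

IQR = Q3 − Q1 = 2370.00 − 1724.00 = 646.00.
Lower fence = Q1 − 1.5·IQR = 1724.00 − 969.00 = 755.00.
Upper fence = Q3 + 1.5·IQR = 2370.00 + 969.00 = 3339.00.
318 < 755.00 → outlier.
4452 > 3339.00 → outlier.
5571 > 3339.00 → outlier.
All remaining values lie within [755.00, 3339.00].

318, 4452, 5571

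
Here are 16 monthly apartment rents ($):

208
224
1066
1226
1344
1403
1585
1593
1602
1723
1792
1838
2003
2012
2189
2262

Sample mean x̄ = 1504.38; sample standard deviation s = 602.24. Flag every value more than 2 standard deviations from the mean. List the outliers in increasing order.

Cutoffs at x̄ ± 2s: 1504.38 ± 2·602.24 = [299.90, 2708.86].
208: z = -2.15, |z| > 2 → outlier.
224: z = -2.13, |z| > 2 → outlier.
Every other value lies within [299.90, 2708.86].

208, 224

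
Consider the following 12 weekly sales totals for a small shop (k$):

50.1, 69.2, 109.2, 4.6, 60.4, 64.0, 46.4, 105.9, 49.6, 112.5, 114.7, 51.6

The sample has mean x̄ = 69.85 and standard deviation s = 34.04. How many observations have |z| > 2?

0

Cutoffs: x̄ ± 2s = [1.77, 137.93].
Every value lies within the cutoffs.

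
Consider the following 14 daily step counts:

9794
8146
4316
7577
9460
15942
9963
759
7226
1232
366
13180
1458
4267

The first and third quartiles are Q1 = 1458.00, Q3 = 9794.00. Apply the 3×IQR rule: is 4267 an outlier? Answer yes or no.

no

IQR = Q3 − Q1 = 9794.00 − 1458.00 = 8336.00.
Lower fence = Q1 − 3·IQR = 1458.00 − 25008.00 = -23550.00.
Upper fence = Q3 + 3·IQR = 9794.00 + 25008.00 = 34802.00.
4267 lies within [-23550.00, 34802.00].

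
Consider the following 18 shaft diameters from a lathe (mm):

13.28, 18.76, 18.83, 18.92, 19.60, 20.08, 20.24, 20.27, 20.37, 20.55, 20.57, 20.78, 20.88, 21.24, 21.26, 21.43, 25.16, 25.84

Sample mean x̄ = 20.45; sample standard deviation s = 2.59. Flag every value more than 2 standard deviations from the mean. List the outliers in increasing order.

13.28, 25.84

Cutoffs at x̄ ± 2s: 20.45 ± 2·2.59 = [15.27, 25.63].
13.28: z = -2.77, |z| > 2 → outlier.
25.84: z = 2.08, |z| > 2 → outlier.
Every other value lies within [15.27, 25.63].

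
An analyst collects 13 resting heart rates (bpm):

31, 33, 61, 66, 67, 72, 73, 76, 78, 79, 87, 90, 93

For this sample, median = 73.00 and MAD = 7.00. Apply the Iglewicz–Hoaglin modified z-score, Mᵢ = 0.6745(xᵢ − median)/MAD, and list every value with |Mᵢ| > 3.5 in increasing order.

31, 33

|Mᵢ| > 3.5 ⇔ |xᵢ − 73.00| > 3.5·7.00/0.6745 = 36.32.
So outliers lie outside [36.68, 109.32].
31: M = -4.05 → outlier.
33: M = -3.85 → outlier.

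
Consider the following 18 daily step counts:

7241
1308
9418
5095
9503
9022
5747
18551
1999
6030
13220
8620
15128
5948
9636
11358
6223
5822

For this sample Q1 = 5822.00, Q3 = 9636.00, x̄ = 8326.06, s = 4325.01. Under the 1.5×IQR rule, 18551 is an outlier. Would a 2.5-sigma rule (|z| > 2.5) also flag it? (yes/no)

no

z = (18551 − 8326.06) / 4325.01 = 2.36.
|z| = 2.36 ≤ 2.5.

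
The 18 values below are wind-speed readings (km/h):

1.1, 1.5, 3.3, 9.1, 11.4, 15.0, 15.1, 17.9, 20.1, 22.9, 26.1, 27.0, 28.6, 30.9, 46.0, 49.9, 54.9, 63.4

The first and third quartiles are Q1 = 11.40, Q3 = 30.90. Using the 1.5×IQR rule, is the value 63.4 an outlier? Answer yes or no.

yes

IQR = Q3 − Q1 = 30.90 − 11.40 = 19.50.
Lower fence = Q1 − 1.5·IQR = 11.40 − 29.25 = -17.85.
Upper fence = Q3 + 1.5·IQR = 30.90 + 29.25 = 60.15.
63.4 lies above the upper fence.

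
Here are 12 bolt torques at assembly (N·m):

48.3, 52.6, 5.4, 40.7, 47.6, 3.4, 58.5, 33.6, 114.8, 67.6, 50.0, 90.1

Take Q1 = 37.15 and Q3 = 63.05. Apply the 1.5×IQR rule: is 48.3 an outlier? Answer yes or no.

IQR = Q3 − Q1 = 63.05 − 37.15 = 25.90.
Lower fence = Q1 − 1.5·IQR = 37.15 − 38.85 = -1.70.
Upper fence = Q3 + 1.5·IQR = 63.05 + 38.85 = 101.90.
48.3 lies within [-1.70, 101.90].

no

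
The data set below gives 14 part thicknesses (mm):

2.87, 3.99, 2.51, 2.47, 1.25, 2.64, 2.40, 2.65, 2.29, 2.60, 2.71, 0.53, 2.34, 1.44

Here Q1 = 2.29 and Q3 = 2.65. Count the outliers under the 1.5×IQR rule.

4

IQR = 0.36; fences at 2.29 − 0.54 = 1.75 and 2.65 + 0.54 = 3.19.
Outside the cutoffs: 0.53, 1.25, 1.44, 3.99.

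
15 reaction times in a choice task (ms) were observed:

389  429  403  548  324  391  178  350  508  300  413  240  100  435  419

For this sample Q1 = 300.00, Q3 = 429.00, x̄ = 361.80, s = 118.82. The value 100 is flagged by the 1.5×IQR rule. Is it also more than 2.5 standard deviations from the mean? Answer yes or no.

no

z = (100 − 361.80) / 118.82 = -2.20.
|z| = 2.20 ≤ 2.5.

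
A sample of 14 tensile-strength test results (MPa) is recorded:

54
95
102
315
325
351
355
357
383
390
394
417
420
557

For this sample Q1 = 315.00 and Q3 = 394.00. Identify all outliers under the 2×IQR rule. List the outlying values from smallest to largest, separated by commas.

54, 95, 102, 557

IQR = Q3 − Q1 = 394.00 − 315.00 = 79.00.
Lower fence = Q1 − 2·IQR = 315.00 − 158.00 = 157.00.
Upper fence = Q3 + 2·IQR = 394.00 + 158.00 = 552.00.
54 < 157.00 → outlier.
95 < 157.00 → outlier.
102 < 157.00 → outlier.
557 > 552.00 → outlier.
All remaining values lie within [157.00, 552.00].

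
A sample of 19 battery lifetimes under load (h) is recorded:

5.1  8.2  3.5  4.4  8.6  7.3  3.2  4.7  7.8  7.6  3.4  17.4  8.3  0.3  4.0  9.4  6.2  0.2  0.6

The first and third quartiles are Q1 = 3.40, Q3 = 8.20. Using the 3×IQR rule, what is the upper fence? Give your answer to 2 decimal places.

IQR = Q3 − Q1 = 8.20 − 3.40 = 4.80.
Lower fence = Q1 − 3·IQR = 3.40 − 14.40 = -11.00.
Upper fence = Q3 + 3·IQR = 8.20 + 14.40 = 22.60.

22.60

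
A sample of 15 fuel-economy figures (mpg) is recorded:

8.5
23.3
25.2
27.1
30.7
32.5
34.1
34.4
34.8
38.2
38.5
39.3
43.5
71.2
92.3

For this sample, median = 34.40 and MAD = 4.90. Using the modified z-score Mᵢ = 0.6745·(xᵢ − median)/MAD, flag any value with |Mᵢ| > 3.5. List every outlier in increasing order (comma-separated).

8.5, 71.2, 92.3

|Mᵢ| > 3.5 ⇔ |xᵢ − 34.40| > 3.5·4.90/0.6745 = 25.43.
So outliers lie outside [8.97, 59.83].
8.5: M = -3.57 → outlier.
71.2: M = 5.07 → outlier.
92.3: M = 7.97 → outlier.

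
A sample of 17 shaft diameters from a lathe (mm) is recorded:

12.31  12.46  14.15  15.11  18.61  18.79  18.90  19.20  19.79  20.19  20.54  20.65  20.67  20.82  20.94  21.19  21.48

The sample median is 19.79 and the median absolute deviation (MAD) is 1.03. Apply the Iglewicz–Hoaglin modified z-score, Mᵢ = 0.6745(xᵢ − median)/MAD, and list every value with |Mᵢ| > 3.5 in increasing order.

|Mᵢ| > 3.5 ⇔ |xᵢ − 19.79| > 3.5·1.03/0.6745 = 5.34.
So outliers lie outside [14.45, 25.13].
12.31: M = -4.90 → outlier.
12.46: M = -4.80 → outlier.
14.15: M = -3.69 → outlier.

12.31, 12.46, 14.15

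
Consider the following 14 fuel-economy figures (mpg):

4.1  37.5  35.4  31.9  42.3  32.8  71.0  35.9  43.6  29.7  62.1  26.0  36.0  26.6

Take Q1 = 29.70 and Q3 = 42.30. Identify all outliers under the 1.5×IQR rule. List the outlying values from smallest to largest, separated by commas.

4.1, 62.1, 71.0

IQR = Q3 − Q1 = 42.30 − 29.70 = 12.60.
Lower fence = Q1 − 1.5·IQR = 29.70 − 18.90 = 10.80.
Upper fence = Q3 + 1.5·IQR = 42.30 + 18.90 = 61.20.
4.1 < 10.80 → outlier.
62.1 > 61.20 → outlier.
71.0 > 61.20 → outlier.
All remaining values lie within [10.80, 61.20].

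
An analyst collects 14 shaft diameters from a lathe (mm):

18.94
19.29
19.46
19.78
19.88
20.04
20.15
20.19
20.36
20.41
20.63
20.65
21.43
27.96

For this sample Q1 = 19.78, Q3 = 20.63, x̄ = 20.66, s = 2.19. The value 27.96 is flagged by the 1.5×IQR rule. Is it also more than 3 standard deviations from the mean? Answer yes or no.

z = (27.96 − 20.66) / 2.19 = 3.33.
|z| = 3.33 > 3.

yes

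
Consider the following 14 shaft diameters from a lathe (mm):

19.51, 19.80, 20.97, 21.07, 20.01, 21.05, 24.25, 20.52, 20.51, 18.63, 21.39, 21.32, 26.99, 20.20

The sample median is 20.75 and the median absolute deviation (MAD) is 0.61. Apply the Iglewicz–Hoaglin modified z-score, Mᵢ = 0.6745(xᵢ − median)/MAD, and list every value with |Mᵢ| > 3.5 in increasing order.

|Mᵢ| > 3.5 ⇔ |xᵢ − 20.75| > 3.5·0.61/0.6745 = 3.17.
So outliers lie outside [17.58, 23.92].
24.25: M = 3.87 → outlier.
26.99: M = 6.90 → outlier.

24.25, 26.99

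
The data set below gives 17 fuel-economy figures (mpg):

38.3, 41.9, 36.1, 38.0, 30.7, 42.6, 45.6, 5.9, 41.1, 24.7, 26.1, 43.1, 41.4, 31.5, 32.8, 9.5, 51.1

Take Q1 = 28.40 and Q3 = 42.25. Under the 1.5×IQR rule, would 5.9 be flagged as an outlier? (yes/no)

yes

IQR = Q3 − Q1 = 42.25 − 28.40 = 13.85.
Lower fence = Q1 − 1.5·IQR = 28.40 − 20.775 = 7.625.
Upper fence = Q3 + 1.5·IQR = 42.25 + 20.775 = 63.025.
5.9 lies below the lower fence.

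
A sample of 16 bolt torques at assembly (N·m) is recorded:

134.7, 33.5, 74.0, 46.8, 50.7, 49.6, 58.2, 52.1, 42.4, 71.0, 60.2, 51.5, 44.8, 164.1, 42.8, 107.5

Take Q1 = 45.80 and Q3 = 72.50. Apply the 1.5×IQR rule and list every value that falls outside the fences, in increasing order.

IQR = Q3 − Q1 = 72.50 − 45.80 = 26.70.
Lower fence = Q1 − 1.5·IQR = 45.80 − 40.05 = 5.75.
Upper fence = Q3 + 1.5·IQR = 72.50 + 40.05 = 112.55.
134.7 > 112.55 → outlier.
164.1 > 112.55 → outlier.
All remaining values lie within [5.75, 112.55].

134.7, 164.1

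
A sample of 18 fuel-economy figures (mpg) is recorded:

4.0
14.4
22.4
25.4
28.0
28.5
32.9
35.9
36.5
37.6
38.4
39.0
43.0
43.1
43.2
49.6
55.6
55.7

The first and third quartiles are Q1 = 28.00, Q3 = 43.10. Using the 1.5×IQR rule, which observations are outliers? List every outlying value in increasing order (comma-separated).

4.0

IQR = Q3 − Q1 = 43.10 − 28.00 = 15.10.
Lower fence = Q1 − 1.5·IQR = 28.00 − 22.65 = 5.35.
Upper fence = Q3 + 1.5·IQR = 43.10 + 22.65 = 65.75.
4.0 < 5.35 → outlier.
All remaining values lie within [5.35, 65.75].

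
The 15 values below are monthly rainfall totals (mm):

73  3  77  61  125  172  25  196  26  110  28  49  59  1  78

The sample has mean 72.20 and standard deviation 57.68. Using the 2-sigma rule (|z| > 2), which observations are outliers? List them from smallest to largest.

Cutoffs at x̄ ± 2s: 72.20 ± 2·57.68 = [-43.16, 187.56].
196: z = 2.15, |z| > 2 → outlier.
Every other value lies within [-43.16, 187.56].

196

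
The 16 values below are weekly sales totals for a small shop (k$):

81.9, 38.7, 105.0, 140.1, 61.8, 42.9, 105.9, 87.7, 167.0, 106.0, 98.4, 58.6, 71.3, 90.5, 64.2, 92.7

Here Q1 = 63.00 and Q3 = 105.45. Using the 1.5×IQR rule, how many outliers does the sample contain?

0

IQR = 42.45; fences at 63.00 − 63.675 = -0.675 and 105.45 + 63.675 = 169.125.
Every value lies within the cutoffs.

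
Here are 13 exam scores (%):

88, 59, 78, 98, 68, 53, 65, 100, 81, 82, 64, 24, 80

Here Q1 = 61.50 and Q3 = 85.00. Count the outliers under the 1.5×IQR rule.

IQR = 23.50; fences at 61.50 − 35.25 = 26.25 and 85.00 + 35.25 = 120.25.
Outside the cutoffs: 24.

1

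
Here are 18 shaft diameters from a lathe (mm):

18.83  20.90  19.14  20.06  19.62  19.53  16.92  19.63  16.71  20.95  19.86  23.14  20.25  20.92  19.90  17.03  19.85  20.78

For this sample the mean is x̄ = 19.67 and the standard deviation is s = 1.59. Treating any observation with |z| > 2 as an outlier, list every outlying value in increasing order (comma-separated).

23.14

Cutoffs at x̄ ± 2s: 19.67 ± 2·1.59 = [16.49, 22.85].
23.14: z = 2.18, |z| > 2 → outlier.
Every other value lies within [16.49, 22.85].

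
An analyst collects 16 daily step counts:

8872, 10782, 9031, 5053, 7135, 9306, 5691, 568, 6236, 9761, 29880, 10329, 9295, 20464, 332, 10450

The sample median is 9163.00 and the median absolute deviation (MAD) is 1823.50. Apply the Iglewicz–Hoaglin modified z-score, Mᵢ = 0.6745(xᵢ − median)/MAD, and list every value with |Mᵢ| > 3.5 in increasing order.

20464, 29880

|Mᵢ| > 3.5 ⇔ |xᵢ − 9163.00| > 3.5·1823.50/0.6745 = 9462.19.
So outliers lie outside [-299.19, 18625.19].
20464: M = 4.18 → outlier.
29880: M = 7.66 → outlier.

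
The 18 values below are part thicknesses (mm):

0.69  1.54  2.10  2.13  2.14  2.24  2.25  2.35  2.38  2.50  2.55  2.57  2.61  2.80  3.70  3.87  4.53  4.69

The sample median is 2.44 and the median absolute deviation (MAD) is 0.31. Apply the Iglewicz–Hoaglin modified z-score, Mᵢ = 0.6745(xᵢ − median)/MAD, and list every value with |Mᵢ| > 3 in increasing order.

0.69, 3.87, 4.53, 4.69

|Mᵢ| > 3 ⇔ |xᵢ − 2.44| > 3·0.31/0.6745 = 1.38.
So outliers lie outside [1.06, 3.82].
0.69: M = -3.81 → outlier.
3.87: M = 3.11 → outlier.
4.53: M = 4.55 → outlier.
4.69: M = 4.90 → outlier.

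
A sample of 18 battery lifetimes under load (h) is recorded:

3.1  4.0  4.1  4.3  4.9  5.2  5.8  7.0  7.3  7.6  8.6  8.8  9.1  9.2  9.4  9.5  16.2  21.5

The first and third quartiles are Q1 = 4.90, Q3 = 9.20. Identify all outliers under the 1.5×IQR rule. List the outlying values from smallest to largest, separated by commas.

IQR = Q3 − Q1 = 9.20 − 4.90 = 4.30.
Lower fence = Q1 − 1.5·IQR = 4.90 − 6.45 = -1.55.
Upper fence = Q3 + 1.5·IQR = 9.20 + 6.45 = 15.65.
16.2 > 15.65 → outlier.
21.5 > 15.65 → outlier.
All remaining values lie within [-1.55, 15.65].

16.2, 21.5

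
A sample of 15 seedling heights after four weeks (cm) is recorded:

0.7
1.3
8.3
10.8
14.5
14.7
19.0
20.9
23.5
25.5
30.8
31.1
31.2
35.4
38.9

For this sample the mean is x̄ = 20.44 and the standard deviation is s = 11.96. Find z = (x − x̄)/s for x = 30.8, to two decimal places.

0.87

z = (30.8 − 20.44) / 11.96 = 0.87.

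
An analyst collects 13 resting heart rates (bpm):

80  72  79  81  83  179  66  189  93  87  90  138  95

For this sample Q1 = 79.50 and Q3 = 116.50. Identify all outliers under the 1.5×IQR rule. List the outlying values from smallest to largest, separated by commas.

IQR = Q3 − Q1 = 116.50 − 79.50 = 37.00.
Lower fence = Q1 − 1.5·IQR = 79.50 − 55.50 = 24.00.
Upper fence = Q3 + 1.5·IQR = 116.50 + 55.50 = 172.00.
179 > 172.00 → outlier.
189 > 172.00 → outlier.
All remaining values lie within [24.00, 172.00].

179, 189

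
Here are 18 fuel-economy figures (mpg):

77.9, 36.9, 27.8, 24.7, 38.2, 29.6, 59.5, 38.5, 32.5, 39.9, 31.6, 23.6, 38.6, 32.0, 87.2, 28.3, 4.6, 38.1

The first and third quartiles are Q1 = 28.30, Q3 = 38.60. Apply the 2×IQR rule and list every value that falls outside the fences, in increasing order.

IQR = Q3 − Q1 = 38.60 − 28.30 = 10.30.
Lower fence = Q1 − 2·IQR = 28.30 − 20.60 = 7.70.
Upper fence = Q3 + 2·IQR = 38.60 + 20.60 = 59.20.
4.6 < 7.70 → outlier.
59.5 > 59.20 → outlier.
77.9 > 59.20 → outlier.
87.2 > 59.20 → outlier.
All remaining values lie within [7.70, 59.20].

4.6, 59.5, 77.9, 87.2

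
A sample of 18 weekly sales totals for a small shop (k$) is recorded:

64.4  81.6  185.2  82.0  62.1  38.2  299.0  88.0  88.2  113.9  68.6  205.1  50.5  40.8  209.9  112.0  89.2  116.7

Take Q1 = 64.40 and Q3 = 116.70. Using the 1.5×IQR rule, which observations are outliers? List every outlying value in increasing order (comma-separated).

IQR = Q3 − Q1 = 116.70 − 64.40 = 52.30.
Lower fence = Q1 − 1.5·IQR = 64.40 − 78.45 = -14.05.
Upper fence = Q3 + 1.5·IQR = 116.70 + 78.45 = 195.15.
205.1 > 195.15 → outlier.
209.9 > 195.15 → outlier.
299.0 > 195.15 → outlier.
All remaining values lie within [-14.05, 195.15].

205.1, 209.9, 299.0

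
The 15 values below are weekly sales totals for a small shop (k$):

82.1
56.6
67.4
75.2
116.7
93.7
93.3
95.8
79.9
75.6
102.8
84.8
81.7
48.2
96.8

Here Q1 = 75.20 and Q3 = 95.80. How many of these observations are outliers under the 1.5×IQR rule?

IQR = 20.60; fences at 75.20 − 30.90 = 44.30 and 95.80 + 30.90 = 126.70.
Every value lies within the cutoffs.

0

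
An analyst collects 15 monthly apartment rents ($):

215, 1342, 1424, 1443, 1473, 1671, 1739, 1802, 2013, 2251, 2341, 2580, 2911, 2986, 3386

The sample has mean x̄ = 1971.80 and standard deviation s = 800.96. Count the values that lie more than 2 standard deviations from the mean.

Cutoffs: x̄ ± 2s = [369.88, 3573.72].
Outside the cutoffs: 215.

1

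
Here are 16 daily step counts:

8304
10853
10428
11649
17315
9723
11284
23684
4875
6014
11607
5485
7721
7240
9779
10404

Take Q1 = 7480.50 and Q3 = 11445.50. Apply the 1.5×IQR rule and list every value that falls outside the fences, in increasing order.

23684

IQR = Q3 − Q1 = 11445.50 − 7480.50 = 3965.00.
Lower fence = Q1 − 1.5·IQR = 7480.50 − 5947.50 = 1533.00.
Upper fence = Q3 + 1.5·IQR = 11445.50 + 5947.50 = 17393.00.
23684 > 17393.00 → outlier.
All remaining values lie within [1533.00, 17393.00].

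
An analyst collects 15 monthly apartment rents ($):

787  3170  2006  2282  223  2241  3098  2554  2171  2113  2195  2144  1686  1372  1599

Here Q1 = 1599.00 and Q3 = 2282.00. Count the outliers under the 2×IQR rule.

1

IQR = 683.00; fences at 1599.00 − 1366.00 = 233.00 and 2282.00 + 1366.00 = 3648.00.
Outside the cutoffs: 223.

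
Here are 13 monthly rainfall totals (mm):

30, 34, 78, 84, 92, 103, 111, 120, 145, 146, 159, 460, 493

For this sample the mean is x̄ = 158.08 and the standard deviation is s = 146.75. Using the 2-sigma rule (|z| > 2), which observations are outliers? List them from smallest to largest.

460, 493

Cutoffs at x̄ ± 2s: 158.08 ± 2·146.75 = [-135.42, 451.58].
460: z = 2.06, |z| > 2 → outlier.
493: z = 2.28, |z| > 2 → outlier.
Every other value lies within [-135.42, 451.58].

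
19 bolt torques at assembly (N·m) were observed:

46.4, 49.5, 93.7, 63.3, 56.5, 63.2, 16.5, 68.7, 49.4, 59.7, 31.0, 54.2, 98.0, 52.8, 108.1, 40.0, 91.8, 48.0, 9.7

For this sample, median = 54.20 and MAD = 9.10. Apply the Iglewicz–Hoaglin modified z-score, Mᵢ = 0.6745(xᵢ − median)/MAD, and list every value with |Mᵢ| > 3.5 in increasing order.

|Mᵢ| > 3.5 ⇔ |xᵢ − 54.20| > 3.5·9.10/0.6745 = 47.22.
So outliers lie outside [6.98, 101.42].
108.1: M = 4.00 → outlier.

108.1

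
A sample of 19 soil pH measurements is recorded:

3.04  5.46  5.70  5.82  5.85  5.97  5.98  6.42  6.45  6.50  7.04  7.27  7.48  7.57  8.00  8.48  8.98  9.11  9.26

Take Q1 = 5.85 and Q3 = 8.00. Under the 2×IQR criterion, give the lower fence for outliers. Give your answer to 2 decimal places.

IQR = Q3 − Q1 = 8.00 − 5.85 = 2.15.
Lower fence = Q1 − 2·IQR = 5.85 − 4.30 = 1.55.
Upper fence = Q3 + 2·IQR = 8.00 + 4.30 = 12.30.

1.55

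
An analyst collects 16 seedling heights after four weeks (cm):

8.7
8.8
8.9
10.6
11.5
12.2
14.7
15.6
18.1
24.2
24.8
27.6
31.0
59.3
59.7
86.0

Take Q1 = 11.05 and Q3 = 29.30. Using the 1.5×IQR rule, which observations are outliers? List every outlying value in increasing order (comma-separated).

59.3, 59.7, 86.0

IQR = Q3 − Q1 = 29.30 − 11.05 = 18.25.
Lower fence = Q1 − 1.5·IQR = 11.05 − 27.375 = -16.325.
Upper fence = Q3 + 1.5·IQR = 29.30 + 27.375 = 56.675.
59.3 > 56.675 → outlier.
59.7 > 56.675 → outlier.
86.0 > 56.675 → outlier.
All remaining values lie within [-16.325, 56.675].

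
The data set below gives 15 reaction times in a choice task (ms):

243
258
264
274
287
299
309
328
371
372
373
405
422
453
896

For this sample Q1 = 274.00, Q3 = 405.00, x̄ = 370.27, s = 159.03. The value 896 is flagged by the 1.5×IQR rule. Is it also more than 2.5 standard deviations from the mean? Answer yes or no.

yes

z = (896 − 370.27) / 159.03 = 3.31.
|z| = 3.31 > 2.5.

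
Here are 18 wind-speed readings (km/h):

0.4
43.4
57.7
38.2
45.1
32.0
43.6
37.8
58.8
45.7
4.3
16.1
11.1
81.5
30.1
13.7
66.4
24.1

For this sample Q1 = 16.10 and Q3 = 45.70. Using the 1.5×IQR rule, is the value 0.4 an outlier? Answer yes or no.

no

IQR = Q3 − Q1 = 45.70 − 16.10 = 29.60.
Lower fence = Q1 − 1.5·IQR = 16.10 − 44.40 = -28.30.
Upper fence = Q3 + 1.5·IQR = 45.70 + 44.40 = 90.10.
0.4 lies within [-28.30, 90.10].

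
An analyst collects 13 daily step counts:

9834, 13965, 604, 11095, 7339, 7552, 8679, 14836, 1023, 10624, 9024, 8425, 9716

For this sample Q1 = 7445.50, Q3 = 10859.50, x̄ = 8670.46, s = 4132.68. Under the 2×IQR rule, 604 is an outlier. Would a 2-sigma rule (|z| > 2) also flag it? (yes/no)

z = (604 − 8670.46) / 4132.68 = -1.95.
|z| = 1.95 ≤ 2.

no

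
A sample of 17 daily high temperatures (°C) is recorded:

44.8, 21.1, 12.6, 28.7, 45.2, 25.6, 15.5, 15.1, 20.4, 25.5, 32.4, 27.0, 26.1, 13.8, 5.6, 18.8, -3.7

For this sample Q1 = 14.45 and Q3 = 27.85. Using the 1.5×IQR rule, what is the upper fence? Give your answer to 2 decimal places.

47.95

IQR = Q3 − Q1 = 27.85 − 14.45 = 13.40.
Lower fence = Q1 − 1.5·IQR = 14.45 − 20.10 = -5.65.
Upper fence = Q3 + 1.5·IQR = 27.85 + 20.10 = 47.95.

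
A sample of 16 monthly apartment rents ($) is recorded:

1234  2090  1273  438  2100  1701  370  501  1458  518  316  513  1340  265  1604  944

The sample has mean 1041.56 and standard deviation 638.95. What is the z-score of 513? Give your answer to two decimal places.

-0.83

z = (513 − 1041.56) / 638.95 = -0.83.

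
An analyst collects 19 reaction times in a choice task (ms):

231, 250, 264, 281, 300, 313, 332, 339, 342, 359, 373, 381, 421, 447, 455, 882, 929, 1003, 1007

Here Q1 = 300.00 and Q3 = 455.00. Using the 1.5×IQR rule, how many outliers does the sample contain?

4

IQR = 155.00; fences at 300.00 − 232.50 = 67.50 and 455.00 + 232.50 = 687.50.
Outside the cutoffs: 882, 929, 1003, 1007.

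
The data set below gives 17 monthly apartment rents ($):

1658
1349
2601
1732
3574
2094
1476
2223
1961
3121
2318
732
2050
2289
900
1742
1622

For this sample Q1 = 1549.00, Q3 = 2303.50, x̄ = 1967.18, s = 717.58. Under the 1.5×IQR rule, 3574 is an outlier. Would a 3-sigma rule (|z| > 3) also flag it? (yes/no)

no

z = (3574 − 1967.18) / 717.58 = 2.24.
|z| = 2.24 ≤ 3.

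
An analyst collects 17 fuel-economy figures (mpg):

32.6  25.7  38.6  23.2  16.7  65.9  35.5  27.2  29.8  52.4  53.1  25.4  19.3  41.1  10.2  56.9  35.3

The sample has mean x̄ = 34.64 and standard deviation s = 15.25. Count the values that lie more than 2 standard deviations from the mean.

Cutoffs: x̄ ± 2s = [4.14, 65.14].
Outside the cutoffs: 65.9.

1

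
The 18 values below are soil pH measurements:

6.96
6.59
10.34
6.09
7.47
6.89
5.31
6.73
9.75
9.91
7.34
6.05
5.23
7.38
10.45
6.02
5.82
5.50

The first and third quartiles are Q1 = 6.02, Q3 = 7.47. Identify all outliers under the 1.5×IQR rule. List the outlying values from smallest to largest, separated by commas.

IQR = Q3 − Q1 = 7.47 − 6.02 = 1.45.
Lower fence = Q1 − 1.5·IQR = 6.02 − 2.175 = 3.845.
Upper fence = Q3 + 1.5·IQR = 7.47 + 2.175 = 9.645.
9.75 > 9.645 → outlier.
9.91 > 9.645 → outlier.
10.34 > 9.645 → outlier.
10.45 > 9.645 → outlier.
All remaining values lie within [3.845, 9.645].

9.75, 9.91, 10.34, 10.45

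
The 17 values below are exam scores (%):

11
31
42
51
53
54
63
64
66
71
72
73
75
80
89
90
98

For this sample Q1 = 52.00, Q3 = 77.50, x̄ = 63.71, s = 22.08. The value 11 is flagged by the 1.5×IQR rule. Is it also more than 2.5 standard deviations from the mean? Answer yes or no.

z = (11 − 63.71) / 22.08 = -2.39.
|z| = 2.39 ≤ 2.5.

no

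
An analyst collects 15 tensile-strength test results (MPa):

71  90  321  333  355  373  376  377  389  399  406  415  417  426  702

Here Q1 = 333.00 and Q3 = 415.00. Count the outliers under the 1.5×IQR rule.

3

IQR = 82.00; fences at 333.00 − 123.00 = 210.00 and 415.00 + 123.00 = 538.00.
Outside the cutoffs: 71, 90, 702.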